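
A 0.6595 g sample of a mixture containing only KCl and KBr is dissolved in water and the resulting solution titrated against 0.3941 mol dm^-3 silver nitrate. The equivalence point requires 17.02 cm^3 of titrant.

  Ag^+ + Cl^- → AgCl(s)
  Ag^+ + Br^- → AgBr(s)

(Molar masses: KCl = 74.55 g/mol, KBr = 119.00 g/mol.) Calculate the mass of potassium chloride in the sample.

n(AgNO3) = 0.01702 × 0.3941 = 6.708 × 10^-3 mol
Let x = n(KCl), y = n(KBr).
Titrant: 1x + 1y = 6.708 × 10^-3;  mass: 74.55x + 119.00y = 0.6595
Solving, x = 3.120 × 10^-3 mol, y = 3.587 × 10^-3 mol
mass of KCl = 3.120 × 10^-3 × 74.55 = 0.2326 g

0.2326 g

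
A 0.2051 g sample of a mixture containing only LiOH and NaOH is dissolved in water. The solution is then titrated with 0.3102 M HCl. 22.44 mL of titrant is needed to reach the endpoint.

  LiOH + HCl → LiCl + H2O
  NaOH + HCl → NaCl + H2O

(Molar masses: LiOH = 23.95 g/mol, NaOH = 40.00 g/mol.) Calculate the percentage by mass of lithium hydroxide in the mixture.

53.36 %

n(HCl) = 0.02244 × 0.3102 = 6.961 × 10^-3 mol
Let x = n(LiOH), y = n(NaOH).
Titrant: 1x + 1y = 6.961 × 10^-3;  mass: 23.95x + 40.00y = 0.2051
Solving, x = 4.569 × 10^-3 mol, y = 2.392 × 10^-3 mol
mass of LiOH = 4.569 × 10^-3 × 23.95 = 0.1094 g
% LiOH = 0.1094 / 0.2051 × 100 = 53.36 %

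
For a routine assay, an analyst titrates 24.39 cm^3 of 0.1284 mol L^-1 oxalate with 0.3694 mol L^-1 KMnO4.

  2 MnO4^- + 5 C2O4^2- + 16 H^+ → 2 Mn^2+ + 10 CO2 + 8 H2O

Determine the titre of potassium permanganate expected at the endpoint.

3.391 mL

n(C2O4^2-) = 0.02439 L × 0.1284 mol/L = 3.132 × 10^-3 mol
From the 2:5 stoichiometry, n(KMnO4) = 2/5 × 3.132 × 10^-3 = 1.253 × 10^-3 mol
V(KMnO4) = 1.253 × 10^-3 mol / 0.3694 mol/L = 0.003391 L = 3.391 mL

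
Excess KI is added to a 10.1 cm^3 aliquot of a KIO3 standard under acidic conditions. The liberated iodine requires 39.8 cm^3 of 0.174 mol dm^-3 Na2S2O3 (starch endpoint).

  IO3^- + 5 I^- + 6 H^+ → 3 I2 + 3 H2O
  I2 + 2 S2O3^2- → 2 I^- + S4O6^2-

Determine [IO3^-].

0.114 mol/L

n(S2O3^2-) = 0.0398 × 0.174 = 6.93 × 10^-3 mol
n(I2) = n(S2O3^2-)/2 = 3.46 × 10^-3 mol
From the 1:3 ratio, n(IO3^-) in the aliquot = 1/3 × 3.46 × 10^-3 = 1.15 × 10^-3 mol
[IO3^-] = 1.15 × 10^-3 / 0.0101 = 0.114 mol/L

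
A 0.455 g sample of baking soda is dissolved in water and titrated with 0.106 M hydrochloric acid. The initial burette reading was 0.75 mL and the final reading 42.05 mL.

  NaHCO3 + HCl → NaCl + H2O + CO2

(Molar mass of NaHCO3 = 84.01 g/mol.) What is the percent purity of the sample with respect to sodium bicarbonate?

n(HCl) = 0.0413 L × 0.106 mol/L = 4.38 × 10^-3 mol
n(NaHCO3) = 4.38 × 10^-3 mol (1:1 ratio)
mass of NaHCO3 = 4.38 × 10^-3 × 84.01 g/mol = 0.368 g
% NaHCO3 = 0.368 / 0.455 × 100 = 80.8 %

80.8 %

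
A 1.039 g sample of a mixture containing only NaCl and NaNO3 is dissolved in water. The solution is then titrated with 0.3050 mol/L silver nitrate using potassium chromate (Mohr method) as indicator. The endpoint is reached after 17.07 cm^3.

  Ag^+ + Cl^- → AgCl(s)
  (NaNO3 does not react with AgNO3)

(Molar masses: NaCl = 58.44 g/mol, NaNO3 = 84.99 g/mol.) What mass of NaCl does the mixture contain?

n(AgNO3) = 0.01707 × 0.3050 = 5.206 × 10^-3 mol
Let x = n(NaCl), y = n(NaNO3).
Titrant: 1x = 5.206 × 10^-3;  mass: 58.44x + 84.99y = 1.039
Solving, x = 5.206 × 10^-3 mol, y = 8.645 × 10^-3 mol
mass of NaCl = 5.206 × 10^-3 × 58.44 = 0.3043 g

0.3043 g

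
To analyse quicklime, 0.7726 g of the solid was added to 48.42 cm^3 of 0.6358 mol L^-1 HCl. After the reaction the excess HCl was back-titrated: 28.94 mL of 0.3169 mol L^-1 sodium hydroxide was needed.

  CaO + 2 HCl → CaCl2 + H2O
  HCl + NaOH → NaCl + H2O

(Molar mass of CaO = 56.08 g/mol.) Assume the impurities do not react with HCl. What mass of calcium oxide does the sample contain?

n(HCl) added = 0.04842 × 0.6358 = 0.03079 mol
n(NaOH) used in back-titration = 0.02894 × 0.3169 = 9.171 × 10^-3 mol
n(HCl) left over = 9.171 × 10^-3 mol (1:1 ratio)
n(HCl) consumed by analyte = 0.03079 − 9.171 × 10^-3 = 0.02161 mol
From the 1:2 ratio, n(CaO) = 1/2 × 0.02161 = 0.01081 mol
mass of CaO = 0.01081 × 56.08 = 0.6061 g

0.6061 g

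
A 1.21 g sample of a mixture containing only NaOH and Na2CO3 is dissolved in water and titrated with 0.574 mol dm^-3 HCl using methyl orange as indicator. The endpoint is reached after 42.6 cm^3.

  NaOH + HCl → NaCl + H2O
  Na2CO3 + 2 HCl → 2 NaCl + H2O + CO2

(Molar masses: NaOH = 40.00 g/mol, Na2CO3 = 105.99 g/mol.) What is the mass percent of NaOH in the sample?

n(HCl) = 0.0426 × 0.574 = 0.0245 mol
Let x = n(NaOH), y = n(Na2CO3).
Titrant: 1x + 2y = 0.0245;  mass: 40.00x + 105.99y = 1.21
Solving, x = 6.61 × 10^-3 mol, y = 8.92 × 10^-3 mol
mass of NaOH = 6.61 × 10^-3 × 40.00 = 0.264 g
% NaOH = 0.264 / 1.21 × 100 = 21.8 %

21.8 %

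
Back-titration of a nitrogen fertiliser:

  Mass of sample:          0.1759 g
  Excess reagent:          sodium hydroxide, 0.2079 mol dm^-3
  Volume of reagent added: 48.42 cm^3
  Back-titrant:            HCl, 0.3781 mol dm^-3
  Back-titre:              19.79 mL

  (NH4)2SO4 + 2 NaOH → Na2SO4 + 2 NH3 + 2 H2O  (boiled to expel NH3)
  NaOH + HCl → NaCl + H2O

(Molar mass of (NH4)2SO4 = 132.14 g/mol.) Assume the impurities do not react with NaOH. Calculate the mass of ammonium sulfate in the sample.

n(NaOH) added = 0.04842 × 0.2079 = 0.01007 mol
n(HCl) used in back-titration = 0.01979 × 0.3781 = 7.483 × 10^-3 mol
n(NaOH) left over = 7.483 × 10^-3 mol (1:1 ratio)
n(NaOH) consumed by analyte = 0.01007 − 7.483 × 10^-3 = 2.584 × 10^-3 mol
From the 1:2 ratio, n((NH4)2SO4) = 1/2 × 2.584 × 10^-3 = 1.292 × 10^-3 mol
mass of (NH4)2SO4 = 1.292 × 10^-3 × 132.14 = 0.1707 g

0.1707 g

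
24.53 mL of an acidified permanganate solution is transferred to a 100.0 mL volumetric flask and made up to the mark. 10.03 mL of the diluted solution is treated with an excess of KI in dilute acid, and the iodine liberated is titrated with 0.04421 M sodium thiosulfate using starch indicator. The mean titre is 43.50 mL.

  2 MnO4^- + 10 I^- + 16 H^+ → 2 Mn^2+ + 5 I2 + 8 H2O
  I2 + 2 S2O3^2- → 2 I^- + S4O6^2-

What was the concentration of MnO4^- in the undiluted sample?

0.1563 M

n(S2O3^2-) = 0.04350 × 0.04421 = 1.923 × 10^-3 mol
n(I2) = n(S2O3^2-)/2 = 9.616 × 10^-4 mol
From the 2:5 ratio, n(MnO4^-) in the aliquot = 2/5 × 9.616 × 10^-4 = 3.846 × 10^-4 mol
[MnO4^-]_dilute = 3.846 × 10^-4 / 0.01003 = 0.03835 mol/L
[MnO4^-]_original = 0.03835 × 100.0/24.53 = 0.1563 mol/L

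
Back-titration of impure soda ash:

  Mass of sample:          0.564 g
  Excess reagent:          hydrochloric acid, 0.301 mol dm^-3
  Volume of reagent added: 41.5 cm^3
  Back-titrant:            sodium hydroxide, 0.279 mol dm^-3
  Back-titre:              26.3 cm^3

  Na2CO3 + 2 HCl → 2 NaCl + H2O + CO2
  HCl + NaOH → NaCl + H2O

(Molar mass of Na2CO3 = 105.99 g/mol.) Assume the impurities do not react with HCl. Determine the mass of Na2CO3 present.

0.273 g

n(HCl) added = 0.0415 × 0.301 = 0.0125 mol
n(NaOH) used in back-titration = 0.0263 × 0.279 = 7.34 × 10^-3 mol
n(HCl) left over = 7.34 × 10^-3 mol (1:1 ratio)
n(HCl) consumed by analyte = 0.0125 − 7.34 × 10^-3 = 5.15 × 10^-3 mol
From the 1:2 ratio, n(Na2CO3) = 1/2 × 5.15 × 10^-3 = 2.58 × 10^-3 mol
mass of Na2CO3 = 2.58 × 10^-3 × 105.99 = 0.273 g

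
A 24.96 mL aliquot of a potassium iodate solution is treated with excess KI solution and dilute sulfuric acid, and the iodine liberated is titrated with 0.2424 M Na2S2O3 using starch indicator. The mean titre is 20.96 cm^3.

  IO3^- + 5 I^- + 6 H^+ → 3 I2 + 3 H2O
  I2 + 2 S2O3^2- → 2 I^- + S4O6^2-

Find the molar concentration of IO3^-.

0.03393 M

n(S2O3^2-) = 0.02096 × 0.2424 = 5.081 × 10^-3 mol
n(I2) = n(S2O3^2-)/2 = 2.540 × 10^-3 mol
From the 1:3 ratio, n(IO3^-) in the aliquot = 1/3 × 2.540 × 10^-3 = 8.468 × 10^-4 mol
[IO3^-] = 8.468 × 10^-4 / 0.02496 = 0.03393 mol/L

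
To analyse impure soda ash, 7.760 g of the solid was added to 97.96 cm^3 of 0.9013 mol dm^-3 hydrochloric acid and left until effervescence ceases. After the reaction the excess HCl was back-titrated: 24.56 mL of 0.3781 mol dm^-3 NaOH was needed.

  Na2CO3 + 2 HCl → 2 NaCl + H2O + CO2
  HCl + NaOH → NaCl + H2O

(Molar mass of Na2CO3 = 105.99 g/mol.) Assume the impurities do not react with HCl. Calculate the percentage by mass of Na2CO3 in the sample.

53.95 %

n(HCl) added = 0.09796 × 0.9013 = 0.08829 mol
n(NaOH) used in back-titration = 0.02456 × 0.3781 = 9.286 × 10^-3 mol
n(HCl) left over = 9.286 × 10^-3 mol (1:1 ratio)
n(HCl) consumed by analyte = 0.08829 − 9.286 × 10^-3 = 0.07901 mol
From the 1:2 ratio, n(Na2CO3) = 1/2 × 0.07901 = 0.03950 mol
mass of Na2CO3 = 0.03950 × 105.99 = 4.187 g
% Na2CO3 = 4.187 / 7.760 × 100 = 53.95 %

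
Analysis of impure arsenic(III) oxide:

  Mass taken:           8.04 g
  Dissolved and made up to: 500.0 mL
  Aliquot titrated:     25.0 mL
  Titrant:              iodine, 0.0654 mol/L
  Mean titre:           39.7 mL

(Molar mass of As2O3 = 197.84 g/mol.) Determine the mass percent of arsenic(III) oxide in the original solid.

As2O3 + 2 I2 + 2 H2O → As2O5 + 4 HI
n(I2) per titration = 0.0397 × 0.0654 = 2.60 × 10^-3 mol
From the 1:2 ratio, n(As2O3) in each aliquot = 1/2 × 2.60 × 10^-3 = 1.30 × 10^-3 mol
n(As2O3) in the whole flask = 1.30 × 10^-3 × 500.0/25.0 = 0.0260 mol
mass of As2O3 = 0.0260 × 197.84 = 5.14 g
% As2O3 = 5.14 / 8.04 × 100 = 63.9 %

63.9 %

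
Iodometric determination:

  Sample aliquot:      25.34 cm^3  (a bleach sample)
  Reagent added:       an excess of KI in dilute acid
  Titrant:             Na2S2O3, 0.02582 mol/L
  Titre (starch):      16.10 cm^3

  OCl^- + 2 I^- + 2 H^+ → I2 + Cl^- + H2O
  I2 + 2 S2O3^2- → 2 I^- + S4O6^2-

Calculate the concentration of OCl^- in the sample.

0.008202 mol/L

n(S2O3^2-) = 0.01610 × 0.02582 = 4.157 × 10^-4 mol
n(I2) = n(S2O3^2-)/2 = 2.079 × 10^-4 mol
n(OCl^-) in the aliquot = 2.079 × 10^-4 mol (1:1 ratio)
[OCl^-] = 2.079 × 10^-4 / 0.02534 = 0.008202 mol/L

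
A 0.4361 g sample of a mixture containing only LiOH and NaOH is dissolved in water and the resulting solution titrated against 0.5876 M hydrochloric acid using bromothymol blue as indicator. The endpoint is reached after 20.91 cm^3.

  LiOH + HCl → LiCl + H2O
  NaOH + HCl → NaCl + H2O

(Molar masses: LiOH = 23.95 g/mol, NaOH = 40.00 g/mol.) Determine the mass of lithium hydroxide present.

0.08262 g

n(HCl) = 0.02091 × 0.5876 = 0.01229 mol
Let x = n(LiOH), y = n(NaOH).
Titrant: 1x + 1y = 0.01229;  mass: 23.95x + 40.00y = 0.4361
Solving, x = 3.450 × 10^-3 mol, y = 8.837 × 10^-3 mol
mass of LiOH = 3.450 × 10^-3 × 23.95 = 0.08262 g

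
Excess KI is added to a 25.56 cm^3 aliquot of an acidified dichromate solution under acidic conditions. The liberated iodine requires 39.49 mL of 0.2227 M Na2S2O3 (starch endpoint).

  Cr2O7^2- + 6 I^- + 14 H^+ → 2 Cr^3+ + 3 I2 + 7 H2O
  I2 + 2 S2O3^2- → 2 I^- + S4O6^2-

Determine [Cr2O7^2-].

n(S2O3^2-) = 0.03949 × 0.2227 = 8.794 × 10^-3 mol
n(I2) = n(S2O3^2-)/2 = 4.397 × 10^-3 mol
From the 1:3 ratio, n(Cr2O7^2-) in the aliquot = 1/3 × 4.397 × 10^-3 = 1.466 × 10^-3 mol
[Cr2O7^2-] = 1.466 × 10^-3 / 0.02556 = 0.05734 mol/L

0.05734 M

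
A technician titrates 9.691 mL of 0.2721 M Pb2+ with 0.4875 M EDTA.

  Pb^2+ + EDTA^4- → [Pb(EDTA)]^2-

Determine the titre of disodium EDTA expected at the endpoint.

5.409 mL

n(Pb2+) = 0.009691 L × 0.2721 mol/L = 2.637 × 10^-3 mol
n(EDTA) = 2.637 × 10^-3 mol (1:1 stoichiometry)
V(EDTA) = 2.637 × 10^-3 mol / 0.4875 mol/L = 0.005409 L = 5.409 mL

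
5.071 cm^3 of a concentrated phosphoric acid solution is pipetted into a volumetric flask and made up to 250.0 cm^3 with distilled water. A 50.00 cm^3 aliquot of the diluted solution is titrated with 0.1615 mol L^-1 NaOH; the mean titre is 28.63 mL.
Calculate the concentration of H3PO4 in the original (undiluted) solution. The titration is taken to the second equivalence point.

2.280 mol/L

H3PO4 + 2 NaOH → Na2HPO4 + 2 H2O
n(NaOH) = 0.02863 × 0.1615 = 4.624 × 10^-3 mol
From the 1:2 ratio, n(H3PO4) in the aliquot = 1/2 × 4.624 × 10^-3 = 2.312 × 10^-3 mol
[H3PO4]_dilute = 2.312 × 10^-3 / 0.05000 = 0.04624 mol/L
Dilution factor = 250.0 / 5.071 = 49.30
[H3PO4]_stock = 0.04624 × 49.30 = 2.280 mol/L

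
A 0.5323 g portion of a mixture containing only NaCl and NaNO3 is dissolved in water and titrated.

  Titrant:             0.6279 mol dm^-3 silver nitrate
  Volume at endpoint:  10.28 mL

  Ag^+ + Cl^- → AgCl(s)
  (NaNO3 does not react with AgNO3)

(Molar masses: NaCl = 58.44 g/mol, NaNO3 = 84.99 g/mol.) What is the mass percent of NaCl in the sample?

70.87 %

n(AgNO3) = 0.01028 × 0.6279 = 6.455 × 10^-3 mol
Let x = n(NaCl), y = n(NaNO3).
Titrant: 1x = 6.455 × 10^-3;  mass: 58.44x + 84.99y = 0.5323
Solving, x = 6.455 × 10^-3 mol, y = 1.825 × 10^-3 mol
mass of NaCl = 6.455 × 10^-3 × 58.44 = 0.3772 g
% NaCl = 0.3772 / 0.5323 × 100 = 70.87 %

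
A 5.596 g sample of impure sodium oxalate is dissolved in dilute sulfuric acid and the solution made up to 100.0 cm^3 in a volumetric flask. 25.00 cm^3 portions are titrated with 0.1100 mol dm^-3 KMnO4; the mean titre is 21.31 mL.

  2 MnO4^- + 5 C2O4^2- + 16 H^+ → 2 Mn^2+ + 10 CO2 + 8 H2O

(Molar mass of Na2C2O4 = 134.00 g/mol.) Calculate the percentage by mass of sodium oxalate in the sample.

n(KMnO4) per titration = 0.02131 × 0.1100 = 2.344 × 10^-3 mol
From the 5:2 ratio, n(Na2C2O4) in each aliquot = 5/2 × 2.344 × 10^-3 = 5.860 × 10^-3 mol
n(Na2C2O4) in the whole flask = 5.860 × 10^-3 × 100.0/25.00 = 0.02344 mol
mass of Na2C2O4 = 0.02344 × 134.00 = 3.141 g
% Na2C2O4 = 3.141 / 5.596 × 100 = 56.13 %

56.13 %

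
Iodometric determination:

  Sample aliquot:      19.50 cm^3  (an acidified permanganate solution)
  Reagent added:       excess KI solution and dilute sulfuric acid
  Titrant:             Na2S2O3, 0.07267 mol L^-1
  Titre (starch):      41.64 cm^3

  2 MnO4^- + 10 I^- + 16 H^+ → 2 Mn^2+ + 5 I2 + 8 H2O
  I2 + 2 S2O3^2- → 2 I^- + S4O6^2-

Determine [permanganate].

0.03104 mol/L

n(S2O3^2-) = 0.04164 × 0.07267 = 3.026 × 10^-3 mol
n(I2) = n(S2O3^2-)/2 = 1.513 × 10^-3 mol
From the 2:5 ratio, n(MnO4^-) in the aliquot = 2/5 × 1.513 × 10^-3 = 6.052 × 10^-4 mol
[MnO4^-] = 6.052 × 10^-4 / 0.01950 = 0.03104 mol/L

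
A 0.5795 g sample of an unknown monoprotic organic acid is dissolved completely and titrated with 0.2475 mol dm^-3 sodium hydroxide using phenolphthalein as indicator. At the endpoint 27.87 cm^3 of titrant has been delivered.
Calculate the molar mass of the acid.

n(NaOH) = 0.02787 L × 0.2475 mol/L = 6.898 × 10^-3 mol
n(HA) = 6.898 × 10^-3 mol (1:1 ratio)
M = m / n = 0.5795 g / 6.898 × 10^-3 mol = 84.01 g/mol

84.01 g/mol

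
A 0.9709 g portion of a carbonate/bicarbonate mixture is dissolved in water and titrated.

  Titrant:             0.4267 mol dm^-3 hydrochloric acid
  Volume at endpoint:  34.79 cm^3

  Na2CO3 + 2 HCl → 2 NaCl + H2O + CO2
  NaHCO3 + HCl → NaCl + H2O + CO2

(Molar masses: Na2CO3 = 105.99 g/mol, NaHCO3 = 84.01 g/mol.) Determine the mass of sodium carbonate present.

0.4720 g

n(HCl) = 0.03479 × 0.4267 = 0.01484 mol
Let x = n(Na2CO3), y = n(NaHCO3).
Titrant: 2x + 1y = 0.01484;  mass: 105.99x + 84.01y = 0.9709
Solving, x = 4.453 × 10^-3 mol, y = 5.939 × 10^-3 mol
mass of Na2CO3 = 4.453 × 10^-3 × 105.99 = 0.4720 g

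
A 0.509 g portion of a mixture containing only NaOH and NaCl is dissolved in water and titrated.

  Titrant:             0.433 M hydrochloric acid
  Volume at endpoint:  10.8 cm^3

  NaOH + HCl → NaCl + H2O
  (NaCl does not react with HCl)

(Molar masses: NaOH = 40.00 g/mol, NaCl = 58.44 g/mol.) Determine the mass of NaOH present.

n(HCl) = 0.0108 × 0.433 = 4.68 × 10^-3 mol
Let x = n(NaOH), y = n(NaCl).
Titrant: 1x = 4.68 × 10^-3;  mass: 40.00x + 58.44y = 0.509
Solving, x = 4.68 × 10^-3 mol, y = 5.51 × 10^-3 mol
mass of NaOH = 4.68 × 10^-3 × 40.00 = 0.187 g

0.187 g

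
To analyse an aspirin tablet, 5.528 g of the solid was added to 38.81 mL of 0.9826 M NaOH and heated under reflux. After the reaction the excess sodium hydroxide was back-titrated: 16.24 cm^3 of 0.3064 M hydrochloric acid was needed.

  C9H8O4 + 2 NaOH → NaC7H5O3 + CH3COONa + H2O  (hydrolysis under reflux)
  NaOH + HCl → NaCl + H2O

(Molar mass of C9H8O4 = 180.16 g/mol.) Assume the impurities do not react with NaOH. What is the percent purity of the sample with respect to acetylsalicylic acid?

n(NaOH) added = 0.03881 × 0.9826 = 0.03813 mol
n(HCl) used in back-titration = 0.01624 × 0.3064 = 4.976 × 10^-3 mol
n(NaOH) left over = 4.976 × 10^-3 mol (1:1 ratio)
n(NaOH) consumed by analyte = 0.03813 − 4.976 × 10^-3 = 0.03316 mol
From the 1:2 ratio, n(C9H8O4) = 1/2 × 0.03316 = 0.01658 mol
mass of C9H8O4 = 0.01658 × 180.16 = 2.987 g
% C9H8O4 = 2.987 / 5.528 × 100 = 54.03 %

54.03 %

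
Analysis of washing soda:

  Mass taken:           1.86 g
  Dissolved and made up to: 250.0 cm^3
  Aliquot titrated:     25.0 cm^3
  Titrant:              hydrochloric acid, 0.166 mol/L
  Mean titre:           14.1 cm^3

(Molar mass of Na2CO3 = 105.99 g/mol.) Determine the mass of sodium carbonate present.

1.24 g

Na2CO3 + 2 HCl → 2 NaCl + H2O + CO2
n(HCl) per titration = 0.0141 × 0.166 = 2.34 × 10^-3 mol
From the 1:2 ratio, n(Na2CO3) in each aliquot = 1/2 × 2.34 × 10^-3 = 1.17 × 10^-3 mol
n(Na2CO3) in the whole flask = 1.17 × 10^-3 × 250.0/25.0 = 0.0117 mol
mass of Na2CO3 = 0.0117 × 105.99 = 1.24 g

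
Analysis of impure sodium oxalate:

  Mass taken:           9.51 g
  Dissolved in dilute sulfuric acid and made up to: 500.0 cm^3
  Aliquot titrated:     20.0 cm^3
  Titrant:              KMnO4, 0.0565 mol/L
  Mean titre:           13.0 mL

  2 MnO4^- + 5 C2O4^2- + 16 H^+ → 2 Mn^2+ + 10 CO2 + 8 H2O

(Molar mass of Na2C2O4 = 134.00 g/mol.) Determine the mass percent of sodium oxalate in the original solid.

n(KMnO4) per titration = 0.0130 × 0.0565 = 7.34 × 10^-4 mol
From the 5:2 ratio, n(Na2C2O4) in each aliquot = 5/2 × 7.34 × 10^-4 = 1.84 × 10^-3 mol
n(Na2C2O4) in the whole flask = 1.84 × 10^-3 × 500.0/20.0 = 0.0459 mol
mass of Na2C2O4 = 0.0459 × 134.00 = 6.15 g
% Na2C2O4 = 6.15 / 9.51 × 100 = 64.7 %

64.7 %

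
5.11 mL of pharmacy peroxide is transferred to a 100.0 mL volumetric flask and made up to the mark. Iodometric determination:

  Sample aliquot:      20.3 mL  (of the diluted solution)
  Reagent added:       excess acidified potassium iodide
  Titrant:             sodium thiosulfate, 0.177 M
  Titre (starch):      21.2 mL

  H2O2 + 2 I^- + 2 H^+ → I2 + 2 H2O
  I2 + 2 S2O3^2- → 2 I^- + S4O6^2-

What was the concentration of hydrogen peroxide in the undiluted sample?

n(S2O3^2-) = 0.0212 × 0.177 = 3.75 × 10^-3 mol
n(I2) = n(S2O3^2-)/2 = 1.88 × 10^-3 mol
n(H2O2) in the aliquot = 1.88 × 10^-3 mol (1:1 ratio)
[H2O2]_dilute = 1.88 × 10^-3 / 0.0203 = 0.0924 mol/L
[H2O2]_original = 0.0924 × 100.0/5.11 = 1.81 mol/L

1.81 M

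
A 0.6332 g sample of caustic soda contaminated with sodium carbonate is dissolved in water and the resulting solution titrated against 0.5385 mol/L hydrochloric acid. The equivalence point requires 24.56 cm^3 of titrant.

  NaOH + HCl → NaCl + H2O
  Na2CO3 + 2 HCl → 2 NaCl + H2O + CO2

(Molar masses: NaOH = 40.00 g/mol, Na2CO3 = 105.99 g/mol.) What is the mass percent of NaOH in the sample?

n(HCl) = 0.02456 × 0.5385 = 0.01323 mol
Let x = n(NaOH), y = n(Na2CO3).
Titrant: 1x + 2y = 0.01323;  mass: 40.00x + 105.99y = 0.6332
Solving, x = 5.209 × 10^-3 mol, y = 4.008 × 10^-3 mol
mass of NaOH = 5.209 × 10^-3 × 40.00 = 0.2084 g
% NaOH = 0.2084 / 0.6332 × 100 = 32.90 %

32.90 %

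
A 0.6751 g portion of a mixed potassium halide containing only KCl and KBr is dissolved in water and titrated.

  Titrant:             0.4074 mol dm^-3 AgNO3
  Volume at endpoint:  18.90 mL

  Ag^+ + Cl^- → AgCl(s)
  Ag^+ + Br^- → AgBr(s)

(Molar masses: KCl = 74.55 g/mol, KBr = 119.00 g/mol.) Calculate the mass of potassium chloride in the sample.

0.4045 g

n(AgNO3) = 0.01890 × 0.4074 = 7.700 × 10^-3 mol
Let x = n(KCl), y = n(KBr).
Titrant: 1x + 1y = 7.700 × 10^-3;  mass: 74.55x + 119.00y = 0.6751
Solving, x = 5.426 × 10^-3 mol, y = 2.274 × 10^-3 mol
mass of KCl = 5.426 × 10^-3 × 74.55 = 0.4045 g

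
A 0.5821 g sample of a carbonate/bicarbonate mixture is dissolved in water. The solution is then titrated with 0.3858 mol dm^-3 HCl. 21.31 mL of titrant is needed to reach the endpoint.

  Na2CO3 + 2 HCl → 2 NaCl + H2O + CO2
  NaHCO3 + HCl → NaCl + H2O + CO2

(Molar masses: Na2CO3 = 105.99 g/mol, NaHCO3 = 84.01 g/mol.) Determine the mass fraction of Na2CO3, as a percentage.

n(HCl) = 0.02131 × 0.3858 = 8.221 × 10^-3 mol
Let x = n(Na2CO3), y = n(NaHCO3).
Titrant: 2x + 1y = 8.221 × 10^-3;  mass: 105.99x + 84.01y = 0.5821
Solving, x = 1.750 × 10^-3 mol, y = 4.721 × 10^-3 mol
mass of Na2CO3 = 1.750 × 10^-3 × 105.99 = 0.1855 g
% Na2CO3 = 0.1855 / 0.5821 × 100 = 31.87 %

31.87 %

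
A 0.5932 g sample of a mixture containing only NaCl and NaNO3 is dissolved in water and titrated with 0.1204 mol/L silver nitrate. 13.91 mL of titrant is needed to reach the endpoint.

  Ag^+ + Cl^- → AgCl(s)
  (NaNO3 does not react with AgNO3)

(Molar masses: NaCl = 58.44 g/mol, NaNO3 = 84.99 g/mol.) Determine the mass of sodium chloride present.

n(AgNO3) = 0.01391 × 0.1204 = 1.675 × 10^-3 mol
Let x = n(NaCl), y = n(NaNO3).
Titrant: 1x = 1.675 × 10^-3;  mass: 58.44x + 84.99y = 0.5932
Solving, x = 1.675 × 10^-3 mol, y = 5.828 × 10^-3 mol
mass of NaCl = 1.675 × 10^-3 × 58.44 = 0.09787 g

0.09787 g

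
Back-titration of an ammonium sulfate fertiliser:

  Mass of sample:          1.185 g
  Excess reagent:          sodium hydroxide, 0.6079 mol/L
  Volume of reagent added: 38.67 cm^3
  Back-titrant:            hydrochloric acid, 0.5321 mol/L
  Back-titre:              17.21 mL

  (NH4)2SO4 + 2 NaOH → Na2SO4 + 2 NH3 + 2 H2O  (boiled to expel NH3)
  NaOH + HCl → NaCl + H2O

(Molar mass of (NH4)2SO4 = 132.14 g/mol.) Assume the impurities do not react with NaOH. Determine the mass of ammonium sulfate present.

0.9481 g

n(NaOH) added = 0.03867 × 0.6079 = 0.02351 mol
n(HCl) used in back-titration = 0.01721 × 0.5321 = 9.157 × 10^-3 mol
n(NaOH) left over = 9.157 × 10^-3 mol (1:1 ratio)
n(NaOH) consumed by analyte = 0.02351 − 9.157 × 10^-3 = 0.01435 mol
From the 1:2 ratio, n((NH4)2SO4) = 1/2 × 0.01435 = 7.175 × 10^-3 mol
mass of (NH4)2SO4 = 7.175 × 10^-3 × 132.14 = 0.9481 g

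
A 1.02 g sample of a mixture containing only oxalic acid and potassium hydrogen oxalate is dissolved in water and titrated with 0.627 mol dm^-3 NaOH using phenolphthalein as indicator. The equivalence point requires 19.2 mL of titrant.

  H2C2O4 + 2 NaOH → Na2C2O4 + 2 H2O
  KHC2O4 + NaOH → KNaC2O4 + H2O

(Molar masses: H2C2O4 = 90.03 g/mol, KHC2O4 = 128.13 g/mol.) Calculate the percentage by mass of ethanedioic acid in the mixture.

n(NaOH) = 0.0192 × 0.627 = 0.0120 mol
Let x = n(H2C2O4), y = n(KHC2O4).
Titrant: 2x + 1y = 0.0120;  mass: 90.03x + 128.13y = 1.02
Solving, x = 3.14 × 10^-3 mol, y = 5.75 × 10^-3 mol
mass of H2C2O4 = 3.14 × 10^-3 × 90.03 = 0.283 g
% H2C2O4 = 0.283 / 1.02 × 100 = 27.7 %

27.7 %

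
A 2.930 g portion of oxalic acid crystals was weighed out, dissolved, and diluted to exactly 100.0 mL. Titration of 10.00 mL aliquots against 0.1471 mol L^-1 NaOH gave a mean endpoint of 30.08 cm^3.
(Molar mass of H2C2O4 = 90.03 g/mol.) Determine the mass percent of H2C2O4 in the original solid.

67.98 %

H2C2O4 + 2 NaOH → Na2C2O4 + 2 H2O
n(NaOH) per titration = 0.03008 × 0.1471 = 4.425 × 10^-3 mol
From the 1:2 ratio, n(H2C2O4) in each aliquot = 1/2 × 4.425 × 10^-3 = 2.212 × 10^-3 mol
n(H2C2O4) in the whole flask = 2.212 × 10^-3 × 100.0/10.00 = 0.02212 mol
mass of H2C2O4 = 0.02212 × 90.03 = 1.992 g
% H2C2O4 = 1.992 / 2.930 × 100 = 67.98 %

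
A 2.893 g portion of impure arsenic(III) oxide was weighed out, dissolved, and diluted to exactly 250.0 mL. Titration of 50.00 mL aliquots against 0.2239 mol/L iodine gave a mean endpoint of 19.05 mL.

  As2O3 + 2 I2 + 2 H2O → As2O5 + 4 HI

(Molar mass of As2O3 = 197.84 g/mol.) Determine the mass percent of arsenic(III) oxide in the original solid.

72.92 %

n(I2) per titration = 0.01905 × 0.2239 = 4.265 × 10^-3 mol
From the 1:2 ratio, n(As2O3) in each aliquot = 1/2 × 4.265 × 10^-3 = 2.133 × 10^-3 mol
n(As2O3) in the whole flask = 2.133 × 10^-3 × 250.0/50.00 = 0.01066 mol
mass of As2O3 = 0.01066 × 197.84 = 2.110 g
% As2O3 = 2.110 / 2.893 × 100 = 72.92 %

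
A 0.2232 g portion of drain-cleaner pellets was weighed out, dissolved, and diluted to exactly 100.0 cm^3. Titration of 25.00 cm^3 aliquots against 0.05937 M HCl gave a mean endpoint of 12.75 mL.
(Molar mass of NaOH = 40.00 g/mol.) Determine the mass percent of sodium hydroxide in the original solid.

NaOH + HCl → NaCl + H2O
n(HCl) per titration = 0.01275 × 0.05937 = 7.570 × 10^-4 mol
n(NaOH) in each aliquot = 7.570 × 10^-4 mol (1:1 ratio)
n(NaOH) in the whole flask = 7.570 × 10^-4 × 100.0/25.00 = 3.028 × 10^-3 mol
mass of NaOH = 3.028 × 10^-3 × 40.00 = 0.1211 g
% NaOH = 0.1211 / 0.2232 × 100 = 54.26 %

54.26 %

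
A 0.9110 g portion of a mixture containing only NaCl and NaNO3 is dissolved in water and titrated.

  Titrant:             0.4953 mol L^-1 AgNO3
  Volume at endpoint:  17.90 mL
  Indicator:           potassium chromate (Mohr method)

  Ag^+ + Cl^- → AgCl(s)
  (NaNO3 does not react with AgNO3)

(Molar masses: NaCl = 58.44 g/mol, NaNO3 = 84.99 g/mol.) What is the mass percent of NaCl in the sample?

n(AgNO3) = 0.01790 × 0.4953 = 8.866 × 10^-3 mol
Let x = n(NaCl), y = n(NaNO3).
Titrant: 1x = 8.866 × 10^-3;  mass: 58.44x + 84.99y = 0.9110
Solving, x = 8.866 × 10^-3 mol, y = 4.623 × 10^-3 mol
mass of NaCl = 8.866 × 10^-3 × 58.44 = 0.5181 g
% NaCl = 0.5181 / 0.9110 × 100 = 56.87 %

56.87 %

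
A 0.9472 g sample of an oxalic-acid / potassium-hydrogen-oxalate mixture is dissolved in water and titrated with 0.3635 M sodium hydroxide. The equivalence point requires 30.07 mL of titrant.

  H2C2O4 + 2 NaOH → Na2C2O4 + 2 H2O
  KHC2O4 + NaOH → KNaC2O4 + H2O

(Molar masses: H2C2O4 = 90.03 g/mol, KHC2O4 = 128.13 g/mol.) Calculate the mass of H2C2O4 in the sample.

0.2455 g

n(NaOH) = 0.03007 × 0.3635 = 0.01093 mol
Let x = n(H2C2O4), y = n(KHC2O4).
Titrant: 2x + 1y = 0.01093;  mass: 90.03x + 128.13y = 0.9472
Solving, x = 2.727 × 10^-3 mol, y = 5.476 × 10^-3 mol
mass of H2C2O4 = 2.727 × 10^-3 × 90.03 = 0.2455 g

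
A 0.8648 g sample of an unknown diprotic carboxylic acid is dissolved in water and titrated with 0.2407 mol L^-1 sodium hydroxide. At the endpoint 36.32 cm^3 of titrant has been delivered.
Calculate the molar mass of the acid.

n(NaOH) = 0.03632 L × 0.2407 mol/L = 8.742 × 10^-3 mol
From the 1:2 ratio, n(H2A) = 1/2 × 8.742 × 10^-3 = 4.371 × 10^-3 mol
M = m / n = 0.8648 g / 4.371 × 10^-3 mol = 197.8 g/mol

197.8 g/mol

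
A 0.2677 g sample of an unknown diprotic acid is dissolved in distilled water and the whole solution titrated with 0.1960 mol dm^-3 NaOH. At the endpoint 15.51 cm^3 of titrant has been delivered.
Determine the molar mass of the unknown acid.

n(NaOH) = 0.01551 L × 0.1960 mol/L = 3.040 × 10^-3 mol
From the 1:2 ratio, n(H2A) = 1/2 × 3.040 × 10^-3 = 1.520 × 10^-3 mol
M = m / n = 0.2677 g / 1.520 × 10^-3 mol = 176.1 g/mol

176.1 g/mol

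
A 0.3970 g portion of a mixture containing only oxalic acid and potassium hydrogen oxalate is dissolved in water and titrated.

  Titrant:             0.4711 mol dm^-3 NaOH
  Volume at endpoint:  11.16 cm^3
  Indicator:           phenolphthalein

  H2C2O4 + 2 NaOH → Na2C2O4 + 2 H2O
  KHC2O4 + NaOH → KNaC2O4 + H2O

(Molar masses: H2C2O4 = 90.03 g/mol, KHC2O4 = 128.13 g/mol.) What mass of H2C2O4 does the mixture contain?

0.1498 g

n(NaOH) = 0.01116 × 0.4711 = 5.257 × 10^-3 mol
Let x = n(H2C2O4), y = n(KHC2O4).
Titrant: 2x + 1y = 5.257 × 10^-3;  mass: 90.03x + 128.13y = 0.3970
Solving, x = 1.664 × 10^-3 mol, y = 1.929 × 10^-3 mol
mass of H2C2O4 = 1.664 × 10^-3 × 90.03 = 0.1498 g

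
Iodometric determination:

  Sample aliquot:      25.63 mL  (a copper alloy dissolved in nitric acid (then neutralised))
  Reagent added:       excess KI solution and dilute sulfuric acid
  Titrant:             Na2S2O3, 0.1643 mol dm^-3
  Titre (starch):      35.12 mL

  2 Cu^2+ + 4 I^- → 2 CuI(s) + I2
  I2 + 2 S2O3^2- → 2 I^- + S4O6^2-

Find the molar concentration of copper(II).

n(S2O3^2-) = 0.03512 × 0.1643 = 5.770 × 10^-3 mol
n(I2) = n(S2O3^2-)/2 = 2.885 × 10^-3 mol
From the 2:1 ratio, n(Cu2+) in the aliquot = 2/1 × 2.885 × 10^-3 = 5.770 × 10^-3 mol
[Cu2+] = 5.770 × 10^-3 / 0.02563 = 0.2251 mol/L

0.2251 mol/L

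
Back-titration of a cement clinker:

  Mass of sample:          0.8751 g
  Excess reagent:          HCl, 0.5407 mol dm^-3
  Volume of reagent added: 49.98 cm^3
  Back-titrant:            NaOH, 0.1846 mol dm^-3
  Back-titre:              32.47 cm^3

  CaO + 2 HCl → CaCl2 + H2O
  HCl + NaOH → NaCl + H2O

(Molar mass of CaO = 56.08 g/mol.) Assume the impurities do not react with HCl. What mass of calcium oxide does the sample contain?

n(HCl) added = 0.04998 × 0.5407 = 0.02702 mol
n(NaOH) used in back-titration = 0.03247 × 0.1846 = 5.994 × 10^-3 mol
n(HCl) left over = 5.994 × 10^-3 mol (1:1 ratio)
n(HCl) consumed by analyte = 0.02702 − 5.994 × 10^-3 = 0.02103 mol
From the 1:2 ratio, n(CaO) = 1/2 × 0.02103 = 0.01052 mol
mass of CaO = 0.01052 × 56.08 = 0.5897 g

0.5897 g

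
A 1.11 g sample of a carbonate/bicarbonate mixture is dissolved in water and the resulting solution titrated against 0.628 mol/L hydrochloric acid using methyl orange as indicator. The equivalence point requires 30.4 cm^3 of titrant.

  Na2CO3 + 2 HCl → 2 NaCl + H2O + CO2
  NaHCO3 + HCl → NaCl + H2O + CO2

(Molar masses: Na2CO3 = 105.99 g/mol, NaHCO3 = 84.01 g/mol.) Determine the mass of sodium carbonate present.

n(HCl) = 0.0304 × 0.628 = 0.0191 mol
Let x = n(Na2CO3), y = n(NaHCO3).
Titrant: 2x + 1y = 0.0191;  mass: 105.99x + 84.01y = 1.11
Solving, x = 7.96 × 10^-3 mol, y = 3.17 × 10^-3 mol
mass of Na2CO3 = 7.96 × 10^-3 × 105.99 = 0.844 g

0.844 g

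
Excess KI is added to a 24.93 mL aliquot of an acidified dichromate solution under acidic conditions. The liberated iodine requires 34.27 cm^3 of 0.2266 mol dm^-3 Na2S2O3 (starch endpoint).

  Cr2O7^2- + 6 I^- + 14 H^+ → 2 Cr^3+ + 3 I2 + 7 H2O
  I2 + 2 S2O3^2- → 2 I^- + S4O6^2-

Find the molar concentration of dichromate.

n(S2O3^2-) = 0.03427 × 0.2266 = 7.766 × 10^-3 mol
n(I2) = n(S2O3^2-)/2 = 3.883 × 10^-3 mol
From the 1:3 ratio, n(Cr2O7^2-) in the aliquot = 1/3 × 3.883 × 10^-3 = 1.294 × 10^-3 mol
[Cr2O7^2-] = 1.294 × 10^-3 / 0.02493 = 0.05192 mol/L

0.05192 mol/L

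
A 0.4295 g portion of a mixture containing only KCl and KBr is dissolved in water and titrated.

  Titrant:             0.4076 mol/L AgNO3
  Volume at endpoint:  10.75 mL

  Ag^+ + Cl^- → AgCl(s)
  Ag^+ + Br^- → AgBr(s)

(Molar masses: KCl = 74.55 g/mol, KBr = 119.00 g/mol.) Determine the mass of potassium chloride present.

0.1542 g

n(AgNO3) = 0.01075 × 0.4076 = 4.382 × 10^-3 mol
Let x = n(KCl), y = n(KBr).
Titrant: 1x + 1y = 4.382 × 10^-3;  mass: 74.55x + 119.00y = 0.4295
Solving, x = 2.068 × 10^-3 mol, y = 2.314 × 10^-3 mol
mass of KCl = 2.068 × 10^-3 × 74.55 = 0.1542 g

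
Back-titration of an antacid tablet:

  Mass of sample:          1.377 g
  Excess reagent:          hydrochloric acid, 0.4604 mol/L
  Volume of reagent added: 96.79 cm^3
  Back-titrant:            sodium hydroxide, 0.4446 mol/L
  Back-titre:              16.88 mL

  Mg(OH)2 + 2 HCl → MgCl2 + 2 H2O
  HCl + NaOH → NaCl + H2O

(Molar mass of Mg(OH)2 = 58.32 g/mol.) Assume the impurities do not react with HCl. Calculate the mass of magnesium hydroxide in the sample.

1.081 g

n(HCl) added = 0.09679 × 0.4604 = 0.04456 mol
n(NaOH) used in back-titration = 0.01688 × 0.4446 = 7.505 × 10^-3 mol
n(HCl) left over = 7.505 × 10^-3 mol (1:1 ratio)
n(HCl) consumed by analyte = 0.04456 − 7.505 × 10^-3 = 0.03706 mol
From the 1:2 ratio, n(Mg(OH)2) = 1/2 × 0.03706 = 0.01853 mol
mass of Mg(OH)2 = 0.01853 × 58.32 = 1.081 g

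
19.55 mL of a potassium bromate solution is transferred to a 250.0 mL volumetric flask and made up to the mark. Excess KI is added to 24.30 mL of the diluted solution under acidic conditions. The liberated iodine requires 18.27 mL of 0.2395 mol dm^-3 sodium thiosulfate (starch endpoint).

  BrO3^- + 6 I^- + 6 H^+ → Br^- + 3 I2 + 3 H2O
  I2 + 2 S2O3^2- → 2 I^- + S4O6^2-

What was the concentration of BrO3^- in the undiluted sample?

0.3838 mol/L

n(S2O3^2-) = 0.01827 × 0.2395 = 4.376 × 10^-3 mol
n(I2) = n(S2O3^2-)/2 = 2.188 × 10^-3 mol
From the 1:3 ratio, n(BrO3^-) in the aliquot = 1/3 × 2.188 × 10^-3 = 7.293 × 10^-4 mol
[BrO3^-]_dilute = 7.293 × 10^-4 / 0.02430 = 0.03001 mol/L
[BrO3^-]_original = 0.03001 × 250.0/19.55 = 0.3838 mol/L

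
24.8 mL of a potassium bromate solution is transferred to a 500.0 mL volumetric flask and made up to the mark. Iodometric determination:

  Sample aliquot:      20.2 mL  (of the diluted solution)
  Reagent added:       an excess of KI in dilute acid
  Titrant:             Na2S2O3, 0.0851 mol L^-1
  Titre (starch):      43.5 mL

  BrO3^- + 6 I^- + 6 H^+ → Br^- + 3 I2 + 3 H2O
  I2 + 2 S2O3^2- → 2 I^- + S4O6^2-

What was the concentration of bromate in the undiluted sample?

n(S2O3^2-) = 0.0435 × 0.0851 = 3.70 × 10^-3 mol
n(I2) = n(S2O3^2-)/2 = 1.85 × 10^-3 mol
From the 1:3 ratio, n(BrO3^-) in the aliquot = 1/3 × 1.85 × 10^-3 = 6.17 × 10^-4 mol
[BrO3^-]_dilute = 6.17 × 10^-4 / 0.0202 = 0.0305 mol/L
[BrO3^-]_original = 0.0305 × 500.0/24.8 = 0.616 mol/L

0.616 mol/L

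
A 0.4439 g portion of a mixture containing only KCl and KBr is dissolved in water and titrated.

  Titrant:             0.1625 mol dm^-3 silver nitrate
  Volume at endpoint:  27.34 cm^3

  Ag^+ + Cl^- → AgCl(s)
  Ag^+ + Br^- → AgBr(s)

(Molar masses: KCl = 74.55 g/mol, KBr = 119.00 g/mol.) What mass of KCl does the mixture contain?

0.1422 g

n(AgNO3) = 0.02734 × 0.1625 = 4.443 × 10^-3 mol
Let x = n(KCl), y = n(KBr).
Titrant: 1x + 1y = 4.443 × 10^-3;  mass: 74.55x + 119.00y = 0.4439
Solving, x = 1.907 × 10^-3 mol, y = 2.535 × 10^-3 mol
mass of KCl = 1.907 × 10^-3 × 74.55 = 0.1422 g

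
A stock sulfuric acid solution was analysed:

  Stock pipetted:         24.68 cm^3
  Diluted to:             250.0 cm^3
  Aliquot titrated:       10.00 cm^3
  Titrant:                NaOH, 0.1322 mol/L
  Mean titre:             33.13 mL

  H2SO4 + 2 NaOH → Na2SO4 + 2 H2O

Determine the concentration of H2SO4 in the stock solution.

2.218 mol/L

n(NaOH) = 0.03313 × 0.1322 = 4.380 × 10^-3 mol
From the 1:2 ratio, n(H2SO4) in the aliquot = 1/2 × 4.380 × 10^-3 = 2.190 × 10^-3 mol
[H2SO4]_dilute = 2.190 × 10^-3 / 0.01000 = 0.2190 mol/L
Dilution factor = 250.0 / 24.68 = 10.13
[H2SO4]_stock = 0.2190 × 10.13 = 2.218 mol/L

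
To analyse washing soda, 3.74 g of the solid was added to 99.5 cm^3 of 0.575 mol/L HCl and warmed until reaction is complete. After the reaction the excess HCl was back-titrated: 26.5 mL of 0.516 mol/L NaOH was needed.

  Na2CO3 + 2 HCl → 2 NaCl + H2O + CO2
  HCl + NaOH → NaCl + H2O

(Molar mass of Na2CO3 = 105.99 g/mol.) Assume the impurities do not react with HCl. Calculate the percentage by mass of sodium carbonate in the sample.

n(HCl) added = 0.0995 × 0.575 = 0.0572 mol
n(NaOH) used in back-titration = 0.0265 × 0.516 = 0.0137 mol
n(HCl) left over = 0.0137 mol (1:1 ratio)
n(HCl) consumed by analyte = 0.0572 − 0.0137 = 0.0435 mol
From the 1:2 ratio, n(Na2CO3) = 1/2 × 0.0435 = 0.0218 mol
mass of Na2CO3 = 0.0218 × 105.99 = 2.31 g
% Na2CO3 = 2.31 / 3.74 × 100 = 61.7 %

61.7 %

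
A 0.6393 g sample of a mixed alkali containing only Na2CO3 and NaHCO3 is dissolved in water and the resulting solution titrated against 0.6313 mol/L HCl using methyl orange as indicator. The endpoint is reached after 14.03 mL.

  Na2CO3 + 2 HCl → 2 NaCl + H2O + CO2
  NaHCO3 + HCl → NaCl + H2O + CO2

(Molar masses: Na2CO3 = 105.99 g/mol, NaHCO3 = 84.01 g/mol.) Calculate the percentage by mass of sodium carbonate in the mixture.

n(HCl) = 0.01403 × 0.6313 = 8.857 × 10^-3 mol
Let x = n(Na2CO3), y = n(NaHCO3).
Titrant: 2x + 1y = 8.857 × 10^-3;  mass: 105.99x + 84.01y = 0.6393
Solving, x = 1.689 × 10^-3 mol, y = 5.479 × 10^-3 mol
mass of Na2CO3 = 1.689 × 10^-3 × 105.99 = 0.1791 g
% Na2CO3 = 0.1791 / 0.6393 × 100 = 28.01 %

28.01 %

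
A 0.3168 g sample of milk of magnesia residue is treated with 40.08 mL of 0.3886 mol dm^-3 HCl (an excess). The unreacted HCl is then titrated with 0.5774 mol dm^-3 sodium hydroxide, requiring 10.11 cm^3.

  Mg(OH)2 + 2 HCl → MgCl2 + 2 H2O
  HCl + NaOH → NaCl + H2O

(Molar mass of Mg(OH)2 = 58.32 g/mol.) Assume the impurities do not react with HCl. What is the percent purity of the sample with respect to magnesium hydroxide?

89.63 %

n(HCl) added = 0.04008 × 0.3886 = 0.01558 mol
n(NaOH) used in back-titration = 0.01011 × 0.5774 = 5.838 × 10^-3 mol
n(HCl) left over = 5.838 × 10^-3 mol (1:1 ratio)
n(HCl) consumed by analyte = 0.01558 − 5.838 × 10^-3 = 9.738 × 10^-3 mol
From the 1:2 ratio, n(Mg(OH)2) = 1/2 × 9.738 × 10^-3 = 4.869 × 10^-3 mol
mass of Mg(OH)2 = 4.869 × 10^-3 × 58.32 = 0.2839 g
% Mg(OH)2 = 0.2839 / 0.3168 × 100 = 89.63 %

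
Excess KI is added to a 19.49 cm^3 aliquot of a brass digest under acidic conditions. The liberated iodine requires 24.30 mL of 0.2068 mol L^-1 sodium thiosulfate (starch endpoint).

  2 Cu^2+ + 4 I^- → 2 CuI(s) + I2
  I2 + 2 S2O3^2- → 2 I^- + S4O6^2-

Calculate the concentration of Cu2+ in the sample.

n(S2O3^2-) = 0.02430 × 0.2068 = 5.025 × 10^-3 mol
n(I2) = n(S2O3^2-)/2 = 2.513 × 10^-3 mol
From the 2:1 ratio, n(Cu2+) in the aliquot = 2/1 × 2.513 × 10^-3 = 5.025 × 10^-3 mol
[Cu2+] = 5.025 × 10^-3 / 0.01949 = 0.2578 mol/L

0.2578 mol/L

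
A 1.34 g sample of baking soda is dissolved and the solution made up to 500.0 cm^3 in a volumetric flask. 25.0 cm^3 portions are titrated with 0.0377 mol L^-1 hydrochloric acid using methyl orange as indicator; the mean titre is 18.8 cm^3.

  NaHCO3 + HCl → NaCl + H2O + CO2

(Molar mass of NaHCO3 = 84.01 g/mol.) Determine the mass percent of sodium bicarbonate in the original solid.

88.9 %

n(HCl) per titration = 0.0188 × 0.0377 = 7.09 × 10^-4 mol
n(NaHCO3) in each aliquot = 7.09 × 10^-4 mol (1:1 ratio)
n(NaHCO3) in the whole flask = 7.09 × 10^-4 × 500.0/25.0 = 0.0142 mol
mass of NaHCO3 = 0.0142 × 84.01 = 1.19 g
% NaHCO3 = 1.19 / 1.34 × 100 = 88.9 %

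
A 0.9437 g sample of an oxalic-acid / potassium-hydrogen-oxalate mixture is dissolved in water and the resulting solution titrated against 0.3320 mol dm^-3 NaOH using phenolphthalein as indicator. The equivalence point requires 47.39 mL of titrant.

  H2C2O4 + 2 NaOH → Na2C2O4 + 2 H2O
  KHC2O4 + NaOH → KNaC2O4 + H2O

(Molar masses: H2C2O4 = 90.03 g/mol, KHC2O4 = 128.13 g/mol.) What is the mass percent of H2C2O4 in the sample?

61.54 %

n(NaOH) = 0.04739 × 0.3320 = 0.01573 mol
Let x = n(H2C2O4), y = n(KHC2O4).
Titrant: 2x + 1y = 0.01573;  mass: 90.03x + 128.13y = 0.9437
Solving, x = 6.450 × 10^-3 mol, y = 2.833 × 10^-3 mol
mass of H2C2O4 = 6.450 × 10^-3 × 90.03 = 0.5807 g
% H2C2O4 = 0.5807 / 0.9437 × 100 = 61.54 %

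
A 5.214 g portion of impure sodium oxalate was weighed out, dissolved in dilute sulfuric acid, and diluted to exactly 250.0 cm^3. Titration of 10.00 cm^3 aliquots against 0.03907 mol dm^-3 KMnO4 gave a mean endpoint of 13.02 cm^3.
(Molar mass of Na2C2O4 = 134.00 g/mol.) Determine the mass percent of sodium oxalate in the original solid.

81.71 %

2 MnO4^- + 5 C2O4^2- + 16 H^+ → 2 Mn^2+ + 10 CO2 + 8 H2O
n(KMnO4) per titration = 0.01302 × 0.03907 = 5.087 × 10^-4 mol
From the 5:2 ratio, n(Na2C2O4) in each aliquot = 5/2 × 5.087 × 10^-4 = 1.272 × 10^-3 mol
n(Na2C2O4) in the whole flask = 1.272 × 10^-3 × 250.0/10.00 = 0.03179 mol
mass of Na2C2O4 = 0.03179 × 134.00 = 4.260 g
% Na2C2O4 = 4.260 / 5.214 × 100 = 81.71 %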